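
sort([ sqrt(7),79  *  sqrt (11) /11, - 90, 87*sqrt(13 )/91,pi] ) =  [ - 90, sqrt(7), pi,87*sqrt(13 )/91,79 * sqrt(11 )/11 ] 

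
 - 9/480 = -3/160 = - 0.02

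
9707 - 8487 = 1220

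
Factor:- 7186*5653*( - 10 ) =2^2*5^1*3593^1 * 5653^1 = 406224580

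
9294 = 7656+1638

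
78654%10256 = 6862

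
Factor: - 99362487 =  - 3^1 *7^1*79^1*101^1*593^1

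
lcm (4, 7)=28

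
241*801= 193041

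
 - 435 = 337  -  772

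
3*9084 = 27252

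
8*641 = 5128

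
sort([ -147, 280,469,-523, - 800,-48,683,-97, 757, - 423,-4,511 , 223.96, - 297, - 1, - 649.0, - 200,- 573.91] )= [- 800,-649.0, -573.91, - 523 ,  -  423, - 297,-200,-147 ,  -  97 ,- 48 ,-4, - 1,223.96, 280,469,511 , 683 , 757] 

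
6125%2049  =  2027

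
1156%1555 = 1156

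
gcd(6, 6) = 6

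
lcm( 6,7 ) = 42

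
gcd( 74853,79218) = 9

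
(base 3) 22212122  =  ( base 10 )6470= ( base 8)14506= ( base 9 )8778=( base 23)c57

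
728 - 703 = 25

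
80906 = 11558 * 7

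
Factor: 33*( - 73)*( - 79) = 3^1*11^1*73^1*79^1 = 190311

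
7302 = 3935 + 3367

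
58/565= 58/565=0.10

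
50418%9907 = 883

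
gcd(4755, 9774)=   3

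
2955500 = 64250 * 46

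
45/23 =1 + 22/23  =  1.96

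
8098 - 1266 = 6832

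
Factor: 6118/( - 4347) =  - 38/27= - 2^1*3^( - 3)*19^1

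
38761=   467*83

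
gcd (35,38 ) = 1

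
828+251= 1079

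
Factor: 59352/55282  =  2^2 * 3^1*131^( - 1 )*211^ ( - 1) * 2473^1 = 29676/27641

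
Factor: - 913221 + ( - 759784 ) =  - 1673005 = - 5^1*41^1*8161^1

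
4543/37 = 122 + 29/37 =122.78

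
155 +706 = 861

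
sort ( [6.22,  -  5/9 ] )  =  [ - 5/9, 6.22]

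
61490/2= 30745 = 30745.00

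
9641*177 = 1706457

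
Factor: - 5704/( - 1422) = 2852/711 = 2^2*3^(-2)*23^1 * 31^1*79^(-1) 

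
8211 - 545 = 7666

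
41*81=3321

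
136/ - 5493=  - 136/5493 = -0.02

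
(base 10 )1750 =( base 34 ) 1HG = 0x6d6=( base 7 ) 5050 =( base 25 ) 2k0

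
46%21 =4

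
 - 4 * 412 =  - 1648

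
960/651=320/217= 1.47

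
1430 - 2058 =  - 628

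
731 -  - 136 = 867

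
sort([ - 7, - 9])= [ - 9, - 7]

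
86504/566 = 43252/283= 152.83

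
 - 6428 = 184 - 6612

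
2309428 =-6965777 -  - 9275205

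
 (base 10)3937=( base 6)30121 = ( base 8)7541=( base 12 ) 2341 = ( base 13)1a3b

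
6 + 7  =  13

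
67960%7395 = 1405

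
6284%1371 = 800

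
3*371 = 1113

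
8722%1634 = 552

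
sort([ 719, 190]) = [ 190,719] 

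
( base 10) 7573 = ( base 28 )9id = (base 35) 66d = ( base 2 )1110110010101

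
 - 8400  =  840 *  (-10)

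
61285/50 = 1225 + 7/10 = 1225.70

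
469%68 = 61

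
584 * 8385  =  4896840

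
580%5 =0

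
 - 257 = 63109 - 63366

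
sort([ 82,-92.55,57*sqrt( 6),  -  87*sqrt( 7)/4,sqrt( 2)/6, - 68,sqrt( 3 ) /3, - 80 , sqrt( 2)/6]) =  [  -  92.55, - 80,-68, - 87*sqrt (7)/4,sqrt( 2)/6, sqrt (2)/6, sqrt( 3)/3,82, 57*sqrt(6) ]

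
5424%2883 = 2541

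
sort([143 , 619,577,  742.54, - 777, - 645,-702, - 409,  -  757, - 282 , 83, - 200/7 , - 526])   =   [-777, - 757, - 702, - 645,-526, - 409 , - 282, - 200/7 , 83, 143, 577, 619,742.54]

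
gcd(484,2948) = 44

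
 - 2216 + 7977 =5761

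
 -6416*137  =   - 878992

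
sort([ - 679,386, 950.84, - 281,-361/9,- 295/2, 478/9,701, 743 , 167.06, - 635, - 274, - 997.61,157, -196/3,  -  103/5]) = [ - 997.61, - 679,-635, - 281,-274, - 295/2 , - 196/3,-361/9, - 103/5,478/9, 157, 167.06,386,  701,743 , 950.84]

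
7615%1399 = 620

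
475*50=23750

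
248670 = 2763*90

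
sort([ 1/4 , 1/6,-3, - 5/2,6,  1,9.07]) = [ - 3, - 5/2, 1/6,1/4, 1, 6, 9.07] 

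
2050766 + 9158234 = 11209000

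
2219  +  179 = 2398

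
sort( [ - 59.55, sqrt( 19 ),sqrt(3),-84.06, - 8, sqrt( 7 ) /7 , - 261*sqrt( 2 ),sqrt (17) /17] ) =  [ - 261*sqrt( 2 ), - 84.06,-59.55, - 8,  sqrt( 17) /17, sqrt( 7)/7, sqrt( 3 ),  sqrt( 19 )]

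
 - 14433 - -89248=74815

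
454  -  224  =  230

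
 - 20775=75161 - 95936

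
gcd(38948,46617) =1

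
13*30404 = 395252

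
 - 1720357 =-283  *6079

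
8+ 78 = 86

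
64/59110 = 32/29555  =  0.00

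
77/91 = 11/13  =  0.85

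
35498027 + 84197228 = 119695255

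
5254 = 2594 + 2660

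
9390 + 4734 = 14124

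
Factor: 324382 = 2^1*59^1*2749^1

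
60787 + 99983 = 160770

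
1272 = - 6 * (-212 ) 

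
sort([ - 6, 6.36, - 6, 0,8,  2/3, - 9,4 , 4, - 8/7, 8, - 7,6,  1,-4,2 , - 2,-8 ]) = [ - 9, - 8,-7, - 6,-6, - 4,-2 ,-8/7,0,2/3, 1, 2, 4, 4,6,6.36, 8,8]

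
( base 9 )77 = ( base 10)70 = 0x46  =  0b1000110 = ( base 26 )2I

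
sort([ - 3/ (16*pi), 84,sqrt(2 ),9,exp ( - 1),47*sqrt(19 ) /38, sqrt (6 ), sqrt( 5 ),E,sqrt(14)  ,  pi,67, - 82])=[ - 82, - 3/( 16*pi ), exp( - 1 ),sqrt( 2),sqrt( 5),sqrt( 6),E,pi,sqrt( 14),47*sqrt( 19 )/38,9 , 67,84] 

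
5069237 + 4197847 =9267084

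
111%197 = 111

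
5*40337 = 201685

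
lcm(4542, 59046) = 59046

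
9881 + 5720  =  15601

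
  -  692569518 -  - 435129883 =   -  257439635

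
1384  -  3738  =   - 2354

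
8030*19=152570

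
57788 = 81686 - 23898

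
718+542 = 1260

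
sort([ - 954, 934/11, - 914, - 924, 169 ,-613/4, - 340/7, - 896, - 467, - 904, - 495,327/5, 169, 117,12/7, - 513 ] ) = [ - 954, - 924, - 914 , - 904, - 896, - 513, - 495, - 467, - 613/4, - 340/7, 12/7,327/5,934/11, 117, 169, 169]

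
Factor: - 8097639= - 3^1*11^1*245383^1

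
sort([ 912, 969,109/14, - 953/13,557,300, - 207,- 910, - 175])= [ - 910, - 207, - 175, - 953/13, 109/14, 300, 557,  912,  969 ] 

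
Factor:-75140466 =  - 2^1*3^1* 31^1*403981^1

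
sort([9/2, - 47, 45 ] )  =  [ - 47, 9/2, 45]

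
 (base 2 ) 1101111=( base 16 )6F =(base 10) 111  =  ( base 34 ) 39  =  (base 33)3C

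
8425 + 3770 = 12195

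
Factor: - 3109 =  - 3109^1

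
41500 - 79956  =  -38456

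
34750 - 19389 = 15361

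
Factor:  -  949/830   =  -2^( - 1)*5^( - 1) * 13^1*73^1*83^( - 1) 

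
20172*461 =9299292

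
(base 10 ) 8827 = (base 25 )e32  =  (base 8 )21173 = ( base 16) 227B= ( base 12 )5137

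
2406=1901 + 505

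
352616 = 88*4007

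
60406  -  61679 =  - 1273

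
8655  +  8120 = 16775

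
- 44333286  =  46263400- 90596686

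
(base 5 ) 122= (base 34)13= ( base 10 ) 37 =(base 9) 41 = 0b100101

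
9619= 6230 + 3389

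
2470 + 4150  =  6620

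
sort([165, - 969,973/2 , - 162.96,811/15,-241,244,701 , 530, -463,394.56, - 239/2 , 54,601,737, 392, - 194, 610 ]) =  [-969, - 463, - 241, - 194, - 162.96, - 239/2,  54,811/15,165,244,392 , 394.56,  973/2, 530,601,610,701,737]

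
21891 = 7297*3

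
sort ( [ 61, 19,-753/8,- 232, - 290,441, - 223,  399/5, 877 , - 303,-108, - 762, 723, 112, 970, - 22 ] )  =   [ - 762,-303,-290, - 232,- 223, - 108, - 753/8,- 22, 19, 61, 399/5,112 , 441, 723,877, 970] 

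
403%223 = 180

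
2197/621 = 3 + 334/621 = 3.54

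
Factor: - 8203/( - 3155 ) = 13/5 = 5^( - 1) * 13^1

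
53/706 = 53/706 = 0.08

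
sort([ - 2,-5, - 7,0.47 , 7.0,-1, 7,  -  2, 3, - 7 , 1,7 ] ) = [ - 7, - 7, - 5, - 2,- 2, - 1,0.47  ,  1,3,7.0,  7,  7 ] 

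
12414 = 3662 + 8752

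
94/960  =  47/480  =  0.10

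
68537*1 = 68537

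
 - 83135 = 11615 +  - 94750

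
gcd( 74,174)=2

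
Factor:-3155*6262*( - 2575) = 50873270750 =2^1*5^3*31^1*101^1*103^1*631^1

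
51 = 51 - 0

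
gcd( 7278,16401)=3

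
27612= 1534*18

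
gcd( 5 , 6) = 1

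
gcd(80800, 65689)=1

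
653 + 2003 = 2656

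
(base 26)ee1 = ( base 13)4621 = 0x2665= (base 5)303304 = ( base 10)9829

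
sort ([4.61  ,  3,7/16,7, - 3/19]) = [ - 3/19,  7/16,  3, 4.61,7 ] 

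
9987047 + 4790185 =14777232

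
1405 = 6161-4756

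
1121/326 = 3 + 143/326 =3.44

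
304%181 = 123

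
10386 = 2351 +8035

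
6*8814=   52884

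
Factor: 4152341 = 4152341^1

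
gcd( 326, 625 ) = 1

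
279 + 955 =1234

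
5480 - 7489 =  - 2009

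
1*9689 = 9689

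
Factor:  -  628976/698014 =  - 2^3*19^1 * 2069^1*349007^( - 1 )= - 314488/349007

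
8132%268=92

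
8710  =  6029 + 2681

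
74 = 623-549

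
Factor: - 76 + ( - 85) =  - 161= - 7^1*23^1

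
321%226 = 95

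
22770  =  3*7590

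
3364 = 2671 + 693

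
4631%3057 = 1574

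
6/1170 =1/195 = 0.01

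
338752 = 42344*8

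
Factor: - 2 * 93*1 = -186=- 2^1*3^1*31^1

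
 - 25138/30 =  - 838 + 1/15 = - 837.93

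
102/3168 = 17/528 = 0.03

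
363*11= 3993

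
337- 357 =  - 20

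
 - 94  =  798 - 892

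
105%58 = 47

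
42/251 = 42/251 =0.17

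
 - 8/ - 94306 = 4/47153 = 0.00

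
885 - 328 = 557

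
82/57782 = 41/28891 = 0.00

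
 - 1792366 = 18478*( - 97 )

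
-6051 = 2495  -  8546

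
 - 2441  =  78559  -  81000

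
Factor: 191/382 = 2^(-1 ) = 1/2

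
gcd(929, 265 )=1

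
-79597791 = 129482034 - 209079825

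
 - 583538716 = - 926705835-  -  343167119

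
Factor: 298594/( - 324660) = -149297/162330 = - 2^( - 1) *3^(- 1 )  *  5^ ( - 1)*7^( - 1)*773^( - 1)* 149297^1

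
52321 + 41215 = 93536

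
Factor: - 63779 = -23^1*47^1*59^1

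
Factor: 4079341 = 7^1*582763^1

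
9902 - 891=9011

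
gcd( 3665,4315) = 5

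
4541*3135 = 14236035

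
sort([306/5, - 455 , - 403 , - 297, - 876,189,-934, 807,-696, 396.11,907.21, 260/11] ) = [-934, - 876, - 696,-455, - 403,- 297 , 260/11, 306/5 , 189,396.11,807,907.21 ]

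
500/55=9 + 1/11= 9.09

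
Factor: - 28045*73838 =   -  2070786710 = -  2^1*5^1*71^1* 79^1*36919^1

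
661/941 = 661/941 = 0.70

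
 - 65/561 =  - 1 + 496/561 = - 0.12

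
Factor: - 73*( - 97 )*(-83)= - 73^1*83^1*97^1  =  - 587723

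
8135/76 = 8135/76 =107.04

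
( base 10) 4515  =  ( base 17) FAA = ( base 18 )DGF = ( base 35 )3o0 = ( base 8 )10643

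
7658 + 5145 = 12803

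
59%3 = 2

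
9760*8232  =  80344320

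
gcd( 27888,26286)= 6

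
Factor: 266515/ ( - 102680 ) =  - 2^( - 3)*17^( - 1)*353^1 =-353/136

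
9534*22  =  209748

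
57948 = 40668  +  17280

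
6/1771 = 6/1771 = 0.00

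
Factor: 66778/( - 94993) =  - 2^1 * 173^1*193^1 * 94993^( - 1)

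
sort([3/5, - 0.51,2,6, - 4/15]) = [ - 0.51, - 4/15,3/5,2,6 ] 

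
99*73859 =7312041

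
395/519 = 395/519= 0.76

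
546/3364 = 273/1682 = 0.16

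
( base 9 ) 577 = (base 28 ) GR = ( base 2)111011011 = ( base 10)475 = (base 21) 11D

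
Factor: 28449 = 3^2*29^1 * 109^1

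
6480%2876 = 728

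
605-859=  - 254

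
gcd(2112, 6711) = 3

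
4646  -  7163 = -2517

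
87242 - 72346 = 14896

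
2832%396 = 60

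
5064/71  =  5064/71 = 71.32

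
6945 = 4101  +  2844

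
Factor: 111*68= 2^2*3^1 * 17^1*37^1 = 7548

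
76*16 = 1216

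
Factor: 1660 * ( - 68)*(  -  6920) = 2^7*5^2*17^1*83^1*173^1 = 781129600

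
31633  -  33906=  - 2273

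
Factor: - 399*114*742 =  - 2^2*3^2*7^2* 19^2*53^1 =- 33750612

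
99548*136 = 13538528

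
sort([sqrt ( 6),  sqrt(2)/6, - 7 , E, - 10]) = [ - 10, - 7, sqrt( 2 ) /6,sqrt (6), E ] 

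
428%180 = 68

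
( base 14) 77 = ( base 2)1101001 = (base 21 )50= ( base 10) 105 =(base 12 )89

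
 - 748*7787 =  - 5824676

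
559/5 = 559/5 = 111.80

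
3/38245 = 3/38245 = 0.00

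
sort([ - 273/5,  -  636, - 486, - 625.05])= [ - 636, - 625.05, - 486, - 273/5]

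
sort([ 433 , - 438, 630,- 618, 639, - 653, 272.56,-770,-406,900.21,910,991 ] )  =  [ - 770, -653,-618, - 438, -406,272.56, 433, 630 , 639,900.21, 910 , 991 ] 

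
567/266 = 2 + 5/38 = 2.13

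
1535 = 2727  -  1192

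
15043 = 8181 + 6862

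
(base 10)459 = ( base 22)kj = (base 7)1224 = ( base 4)13023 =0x1cb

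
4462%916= 798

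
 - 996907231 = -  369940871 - 626966360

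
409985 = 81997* 5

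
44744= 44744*1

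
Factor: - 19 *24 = - 2^3*3^1 * 19^1 = - 456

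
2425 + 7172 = 9597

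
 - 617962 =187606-805568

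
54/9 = 6= 6.00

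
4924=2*2462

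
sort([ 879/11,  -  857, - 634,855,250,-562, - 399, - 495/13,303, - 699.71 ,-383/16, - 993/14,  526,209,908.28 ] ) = [- 857, - 699.71,-634 , -562, - 399, - 993/14, - 495/13, - 383/16 , 879/11, 209, 250,303,526, 855,908.28 ] 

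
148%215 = 148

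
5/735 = 1/147 = 0.01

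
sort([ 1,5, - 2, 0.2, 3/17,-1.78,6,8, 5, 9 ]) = [-2, - 1.78,  3/17, 0.2, 1,5,5, 6, 8,9 ] 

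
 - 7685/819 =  - 7685/819 = - 9.38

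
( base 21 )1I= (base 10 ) 39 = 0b100111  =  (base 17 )25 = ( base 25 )1E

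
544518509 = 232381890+312136619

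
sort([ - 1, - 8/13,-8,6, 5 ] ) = [  -  8, - 1,-8/13, 5, 6]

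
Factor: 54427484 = 2^2 *13606871^1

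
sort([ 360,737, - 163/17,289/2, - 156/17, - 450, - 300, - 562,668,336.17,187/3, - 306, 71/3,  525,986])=[- 562  ,-450, - 306, - 300, - 163/17, - 156/17,71/3,187/3,289/2,336.17,360,525, 668,737, 986] 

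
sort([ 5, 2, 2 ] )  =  [ 2 , 2, 5 ] 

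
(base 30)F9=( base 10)459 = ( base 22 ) kj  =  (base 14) 24B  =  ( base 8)713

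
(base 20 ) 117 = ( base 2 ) 110101011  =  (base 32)db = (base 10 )427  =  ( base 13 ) 26B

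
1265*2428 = 3071420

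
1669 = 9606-7937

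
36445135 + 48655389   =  85100524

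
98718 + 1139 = 99857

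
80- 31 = 49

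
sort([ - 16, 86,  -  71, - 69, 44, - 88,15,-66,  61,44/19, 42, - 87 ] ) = [ - 88,  -  87, - 71, - 69,  -  66, - 16,  44/19, 15,42,  44 , 61, 86] 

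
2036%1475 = 561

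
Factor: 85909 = 85909^1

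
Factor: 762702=2^1*  3^1*317^1*401^1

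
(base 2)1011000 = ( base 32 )2o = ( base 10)88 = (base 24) 3g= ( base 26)3a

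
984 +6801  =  7785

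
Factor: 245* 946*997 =231074690  =  2^1*5^1*7^2 * 11^1 * 43^1*997^1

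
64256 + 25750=90006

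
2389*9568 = 22857952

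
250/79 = 250/79 = 3.16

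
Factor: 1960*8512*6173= 2^9*5^1*7^3*19^1*6173^1 = 102987368960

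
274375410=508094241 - 233718831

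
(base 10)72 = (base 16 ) 48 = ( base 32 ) 28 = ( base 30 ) 2c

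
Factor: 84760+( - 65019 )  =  19^1 * 1039^1 = 19741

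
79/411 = 79/411 = 0.19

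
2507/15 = 2507/15 = 167.13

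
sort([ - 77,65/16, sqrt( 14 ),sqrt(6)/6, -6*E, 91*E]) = [ -77, - 6 * E , sqrt( 6) /6 , sqrt( 14), 65/16,91*E ] 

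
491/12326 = 491/12326 = 0.04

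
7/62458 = 7/62458=0.00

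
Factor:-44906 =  - 2^1*22453^1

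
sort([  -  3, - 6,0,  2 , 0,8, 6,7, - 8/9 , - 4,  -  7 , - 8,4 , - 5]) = [  -  8, - 7, - 6,-5 , - 4,  -  3, - 8/9, 0,0, 2, 4,6,7,8 ]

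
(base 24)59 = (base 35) 3O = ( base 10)129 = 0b10000001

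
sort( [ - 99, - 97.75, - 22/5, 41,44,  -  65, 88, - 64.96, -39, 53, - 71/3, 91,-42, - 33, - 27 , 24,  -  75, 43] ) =[ - 99 , - 97.75,-75, - 65, - 64.96,  -  42, - 39,- 33, - 27,-71/3, - 22/5, 24, 41, 43,44,53, 88, 91 ] 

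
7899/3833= 2 +233/3833 = 2.06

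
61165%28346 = 4473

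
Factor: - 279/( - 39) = 93/13 = 3^1  *  13^( - 1)*31^1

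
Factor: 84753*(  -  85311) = -3^5*43^1*73^1*9479^1 = - 7230363183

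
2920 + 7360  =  10280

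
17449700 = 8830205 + 8619495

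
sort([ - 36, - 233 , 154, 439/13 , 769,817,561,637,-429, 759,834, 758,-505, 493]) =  [ - 505, - 429 , - 233, - 36,439/13, 154 , 493, 561,637, 758,759, 769,817, 834 ] 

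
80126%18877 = 4618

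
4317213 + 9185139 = 13502352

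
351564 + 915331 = 1266895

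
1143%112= 23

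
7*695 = 4865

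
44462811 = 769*57819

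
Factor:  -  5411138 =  - 2^1 * 2705569^1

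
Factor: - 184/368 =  - 2^( - 1 ) = -1/2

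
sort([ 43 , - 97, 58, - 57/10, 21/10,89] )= [ - 97,-57/10, 21/10,43, 58,89 ]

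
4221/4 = 4221/4 = 1055.25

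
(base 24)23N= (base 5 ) 14442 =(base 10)1247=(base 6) 5435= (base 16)4DF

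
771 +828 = 1599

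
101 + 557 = 658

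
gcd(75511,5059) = 1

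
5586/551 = 294/29 = 10.14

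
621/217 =621/217 = 2.86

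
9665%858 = 227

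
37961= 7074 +30887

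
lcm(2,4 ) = 4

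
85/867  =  5/51  =  0.10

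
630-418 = 212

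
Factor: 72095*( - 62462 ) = - 2^1*5^1*14419^1*31231^1= - 4503197890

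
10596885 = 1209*8765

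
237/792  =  79/264=0.30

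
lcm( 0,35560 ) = 0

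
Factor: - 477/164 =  - 2^( - 2)*3^2*41^( - 1)*53^1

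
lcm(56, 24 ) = 168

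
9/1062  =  1/118 = 0.01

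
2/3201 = 2/3201 = 0.00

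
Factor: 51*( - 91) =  - 4641  =  - 3^1 * 7^1 * 13^1*17^1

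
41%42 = 41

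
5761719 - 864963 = 4896756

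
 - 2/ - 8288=1/4144 = 0.00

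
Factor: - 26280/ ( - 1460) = 18 = 2^1 * 3^2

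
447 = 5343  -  4896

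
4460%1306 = 542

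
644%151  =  40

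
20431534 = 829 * 24646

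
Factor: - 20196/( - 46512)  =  33/76 = 2^(  -  2)*3^1*11^1 * 19^( - 1)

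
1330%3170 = 1330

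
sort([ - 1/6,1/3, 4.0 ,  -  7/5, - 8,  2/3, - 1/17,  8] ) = [ - 8, - 7/5, - 1/6 , - 1/17, 1/3 , 2/3,4.0, 8]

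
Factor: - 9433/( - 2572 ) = 2^ ( - 2)*643^ ( - 1 )*9433^1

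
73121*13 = 950573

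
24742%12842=11900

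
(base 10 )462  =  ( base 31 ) ES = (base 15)20C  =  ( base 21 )110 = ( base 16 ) 1CE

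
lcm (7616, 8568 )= 68544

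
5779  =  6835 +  - 1056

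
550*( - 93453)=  - 51399150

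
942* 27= 25434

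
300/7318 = 150/3659 = 0.04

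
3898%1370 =1158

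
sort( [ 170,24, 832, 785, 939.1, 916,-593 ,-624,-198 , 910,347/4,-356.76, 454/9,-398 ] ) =[ - 624,-593,-398,-356.76 , - 198 , 24, 454/9, 347/4,170,  785 , 832,910,916,939.1 ] 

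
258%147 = 111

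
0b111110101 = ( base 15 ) 236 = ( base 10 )501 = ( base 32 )FL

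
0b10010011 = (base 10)147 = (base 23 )69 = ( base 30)4R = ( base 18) 83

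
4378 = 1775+2603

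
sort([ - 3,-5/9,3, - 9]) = [ - 9, - 3  ,- 5/9,3] 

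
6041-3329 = 2712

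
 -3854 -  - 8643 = 4789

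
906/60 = 15 + 1/10 =15.10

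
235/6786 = 235/6786  =  0.03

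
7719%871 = 751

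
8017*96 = 769632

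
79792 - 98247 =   -  18455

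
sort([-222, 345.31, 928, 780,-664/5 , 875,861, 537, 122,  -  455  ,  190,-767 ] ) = [-767, - 455,- 222, - 664/5,122, 190,345.31,537, 780,861,  875, 928] 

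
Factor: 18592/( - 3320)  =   - 28/5 = - 2^2*5^( - 1)*7^1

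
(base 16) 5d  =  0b1011101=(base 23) 41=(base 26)3f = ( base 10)93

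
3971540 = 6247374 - 2275834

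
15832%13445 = 2387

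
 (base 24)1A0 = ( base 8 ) 1460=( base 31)QA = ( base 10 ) 816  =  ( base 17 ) 2e0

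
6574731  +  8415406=14990137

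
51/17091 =17/5697 = 0.00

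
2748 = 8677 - 5929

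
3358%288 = 190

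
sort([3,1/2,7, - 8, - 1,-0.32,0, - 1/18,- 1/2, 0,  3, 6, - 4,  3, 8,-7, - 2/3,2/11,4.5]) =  [  -  8, - 7, - 4 , - 1,-2/3, - 1/2, - 0.32,  -  1/18, 0,0,2/11,1/2,3,3, 3, 4.5, 6,7,  8]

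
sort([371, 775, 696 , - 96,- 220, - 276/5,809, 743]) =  [ - 220, - 96, - 276/5, 371,696, 743, 775,  809 ] 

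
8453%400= 53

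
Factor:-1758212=-2^2*23^1 *29^1*659^1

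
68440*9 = 615960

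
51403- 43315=8088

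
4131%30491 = 4131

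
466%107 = 38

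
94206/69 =1365 + 7/23 = 1365.30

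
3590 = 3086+504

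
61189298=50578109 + 10611189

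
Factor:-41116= - 2^2*19^1*541^1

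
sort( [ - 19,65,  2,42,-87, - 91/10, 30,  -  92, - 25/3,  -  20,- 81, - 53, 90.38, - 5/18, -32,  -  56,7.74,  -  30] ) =[ - 92, -87,-81, - 56,-53,-32, - 30,- 20, - 19, - 91/10,-25/3, - 5/18,2,7.74,30, 42 , 65,90.38]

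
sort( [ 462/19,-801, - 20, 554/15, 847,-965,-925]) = [-965,-925,-801, - 20, 462/19, 554/15,847]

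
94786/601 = 157 + 429/601=157.71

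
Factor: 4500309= 3^1*11^1*136373^1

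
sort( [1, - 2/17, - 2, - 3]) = [ - 3, - 2 , - 2/17 , 1]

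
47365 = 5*9473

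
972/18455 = 972/18455 = 0.05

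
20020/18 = 1112 + 2/9 = 1112.22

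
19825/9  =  2202 + 7/9= 2202.78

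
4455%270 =135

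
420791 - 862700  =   - 441909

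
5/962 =5/962 = 0.01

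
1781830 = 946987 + 834843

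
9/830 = 9/830 = 0.01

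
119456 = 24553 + 94903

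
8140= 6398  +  1742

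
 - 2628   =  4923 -7551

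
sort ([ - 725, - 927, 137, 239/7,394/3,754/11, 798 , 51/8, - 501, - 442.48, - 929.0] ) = [ - 929.0, - 927,-725 , - 501, - 442.48,51/8,239/7,754/11, 394/3,137,  798] 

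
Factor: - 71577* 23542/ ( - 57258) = 3^1* 11^1*79^1* 149^1 *241^1 * 3181^( - 1)  =  93614763/3181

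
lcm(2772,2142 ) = 47124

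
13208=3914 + 9294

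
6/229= 6/229 = 0.03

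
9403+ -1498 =7905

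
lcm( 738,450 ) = 18450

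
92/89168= 23/22292   =  0.00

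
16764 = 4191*4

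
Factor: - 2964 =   -  2^2*3^1*13^1* 19^1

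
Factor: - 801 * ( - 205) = 3^2 *5^1*41^1 * 89^1 = 164205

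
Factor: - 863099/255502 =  - 2^( - 1 )*13^( - 1) *31^( - 1 )*37^1 * 317^(-1)*23327^1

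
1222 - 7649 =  - 6427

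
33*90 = 2970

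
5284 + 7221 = 12505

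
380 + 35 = 415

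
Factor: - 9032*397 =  - 3585704 = -2^3 * 397^1*1129^1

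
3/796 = 3/796 = 0.00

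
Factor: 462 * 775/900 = 2387/6 = 2^( - 1)*3^( - 1 )*7^1*11^1*31^1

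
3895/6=3895/6 = 649.17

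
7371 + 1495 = 8866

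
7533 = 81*93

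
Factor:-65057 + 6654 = - 58403^1 = - 58403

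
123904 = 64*1936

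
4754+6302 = 11056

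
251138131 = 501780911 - 250642780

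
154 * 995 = 153230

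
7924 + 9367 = 17291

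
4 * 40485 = 161940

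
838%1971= 838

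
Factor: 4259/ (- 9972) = -2^ ( - 2 )*3^ ( - 2)*277^(-1)*4259^1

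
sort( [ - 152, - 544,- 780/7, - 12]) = [ - 544, - 152, - 780/7 ,-12]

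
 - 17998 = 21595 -39593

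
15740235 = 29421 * 535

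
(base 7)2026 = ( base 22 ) 1A2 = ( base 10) 706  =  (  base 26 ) 114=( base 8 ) 1302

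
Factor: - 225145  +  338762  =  7^1*16231^1 = 113617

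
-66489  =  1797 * ( - 37)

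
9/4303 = 9/4303 = 0.00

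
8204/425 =19 + 129/425 = 19.30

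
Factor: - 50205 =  - 3^1*5^1* 3347^1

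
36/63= 4/7 = 0.57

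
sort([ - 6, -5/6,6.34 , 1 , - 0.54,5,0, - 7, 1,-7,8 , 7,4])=[ -7, - 7, - 6, - 5/6 ,-0.54,0,1,  1,  4,  5,6.34,  7,8 ] 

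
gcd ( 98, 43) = 1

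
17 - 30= - 13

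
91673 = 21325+70348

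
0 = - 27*0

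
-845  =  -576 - 269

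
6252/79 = 6252/79 = 79.14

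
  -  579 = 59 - 638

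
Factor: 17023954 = 2^1*71^1*101^1 * 1187^1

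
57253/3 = 19084+1/3 = 19084.33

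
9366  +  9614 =18980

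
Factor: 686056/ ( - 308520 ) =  - 85757/38565 = -3^(-2)*5^(- 1 )*7^1*857^(- 1 )*12251^1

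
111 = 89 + 22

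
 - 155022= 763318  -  918340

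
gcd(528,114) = 6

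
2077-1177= 900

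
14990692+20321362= 35312054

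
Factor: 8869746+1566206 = 2^4*557^1*1171^1 = 10435952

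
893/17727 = 47/933 = 0.05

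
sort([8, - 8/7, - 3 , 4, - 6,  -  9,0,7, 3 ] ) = [ -9, - 6 , - 3, - 8/7, 0, 3,4 , 7, 8] 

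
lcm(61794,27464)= 247176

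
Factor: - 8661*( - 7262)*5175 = 2^1*3^3*5^2*23^1*2887^1*3631^1  =  325487741850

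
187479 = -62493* ( - 3)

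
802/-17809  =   - 1 + 17007/17809 = -0.05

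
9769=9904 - 135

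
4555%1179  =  1018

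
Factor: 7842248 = 2^3  *353^1*2777^1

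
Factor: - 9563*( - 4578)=43779414 = 2^1*3^1 * 7^1*73^1*109^1*131^1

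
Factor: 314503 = 7^1*179^1*251^1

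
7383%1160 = 423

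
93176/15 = 93176/15 = 6211.73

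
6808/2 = 3404 = 3404.00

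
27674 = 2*13837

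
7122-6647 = 475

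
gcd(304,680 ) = 8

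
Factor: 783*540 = 2^2*3^6* 5^1*29^1 = 422820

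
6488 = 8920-2432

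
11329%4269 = 2791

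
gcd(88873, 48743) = 1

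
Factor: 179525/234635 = 5^1*43^1*281^(- 1) = 215/281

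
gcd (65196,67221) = 9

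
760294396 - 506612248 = 253682148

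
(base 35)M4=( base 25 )15o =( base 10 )774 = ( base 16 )306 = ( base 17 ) 2b9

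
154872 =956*162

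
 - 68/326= - 1 + 129/163=   -0.21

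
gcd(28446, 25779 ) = 3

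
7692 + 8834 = 16526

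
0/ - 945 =0/1 = - 0.00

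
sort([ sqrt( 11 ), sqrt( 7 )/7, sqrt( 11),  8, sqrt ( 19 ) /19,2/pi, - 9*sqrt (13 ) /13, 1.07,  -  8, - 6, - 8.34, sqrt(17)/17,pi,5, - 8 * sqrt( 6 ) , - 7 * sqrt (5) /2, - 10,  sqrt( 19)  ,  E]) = [ -8*sqrt(6 ),-10,-8.34, - 8, - 7 * sqrt(5) /2,-6, - 9 * sqrt( 13)/13,sqrt( 19)/19, sqrt( 17 ) /17,  sqrt( 7) /7, 2/pi, 1.07,  E, pi, sqrt( 11), sqrt(11),sqrt(19) , 5, 8 ] 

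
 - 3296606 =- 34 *96959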